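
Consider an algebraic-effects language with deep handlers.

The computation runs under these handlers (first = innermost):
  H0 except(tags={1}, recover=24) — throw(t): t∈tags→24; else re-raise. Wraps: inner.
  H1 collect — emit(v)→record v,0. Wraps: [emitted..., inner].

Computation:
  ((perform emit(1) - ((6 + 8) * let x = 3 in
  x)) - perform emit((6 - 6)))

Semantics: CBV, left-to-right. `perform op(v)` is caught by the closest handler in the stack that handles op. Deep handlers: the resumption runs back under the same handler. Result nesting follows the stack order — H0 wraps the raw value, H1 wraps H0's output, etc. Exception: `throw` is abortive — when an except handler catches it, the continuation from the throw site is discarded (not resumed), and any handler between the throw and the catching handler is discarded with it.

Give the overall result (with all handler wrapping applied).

Evaluation trace:
emit(1) @ H1 ⇒ out+=1
emit(0) @ H1 ⇒ out+=0
H0 returns -42
H1 returns [1, 0, -42]
= [1, 0, -42]

Answer: [1, 0, -42]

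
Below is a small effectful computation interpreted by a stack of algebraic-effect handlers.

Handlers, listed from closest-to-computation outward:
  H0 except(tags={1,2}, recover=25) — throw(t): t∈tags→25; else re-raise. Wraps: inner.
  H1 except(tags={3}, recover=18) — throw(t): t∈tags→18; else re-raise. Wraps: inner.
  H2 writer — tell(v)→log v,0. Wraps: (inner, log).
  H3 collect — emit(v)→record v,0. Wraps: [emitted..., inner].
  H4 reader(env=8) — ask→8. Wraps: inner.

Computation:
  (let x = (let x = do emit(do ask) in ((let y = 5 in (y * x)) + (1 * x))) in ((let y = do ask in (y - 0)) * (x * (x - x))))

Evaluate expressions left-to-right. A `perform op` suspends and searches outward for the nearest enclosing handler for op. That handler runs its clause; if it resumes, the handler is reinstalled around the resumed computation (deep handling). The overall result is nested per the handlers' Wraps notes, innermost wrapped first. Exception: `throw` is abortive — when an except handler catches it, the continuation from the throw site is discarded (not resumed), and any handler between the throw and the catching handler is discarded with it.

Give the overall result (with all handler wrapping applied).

Answer: [8, (0, ())]

Evaluation trace:
ask @ H4 ⇒ 8
emit(8) @ H3 ⇒ out+=8
ask @ H4 ⇒ 8
H0 returns 0
H1 returns 0
H2 returns (0, ())
H3 returns [8, (0, ())]
H4 returns [8, (0, ())]
= [8, (0, ())]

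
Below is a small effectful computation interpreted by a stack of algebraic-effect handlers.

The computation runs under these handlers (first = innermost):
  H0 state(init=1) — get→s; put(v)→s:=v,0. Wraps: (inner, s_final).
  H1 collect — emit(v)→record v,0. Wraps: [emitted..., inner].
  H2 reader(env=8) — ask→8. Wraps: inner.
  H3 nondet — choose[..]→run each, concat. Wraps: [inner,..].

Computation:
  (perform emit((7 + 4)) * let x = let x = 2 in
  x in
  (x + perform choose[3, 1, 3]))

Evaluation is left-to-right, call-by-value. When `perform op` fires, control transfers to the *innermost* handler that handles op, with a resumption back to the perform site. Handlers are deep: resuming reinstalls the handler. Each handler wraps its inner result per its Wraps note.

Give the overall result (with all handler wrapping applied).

Answer: [[11, (0, 1)], [11, (0, 1)], [11, (0, 1)]]

Step-by-step:
emit(11) @ H1 ⇒ out+=11
choose[3, 1, 3] @ H3
  branch[0] choose=3:
    H0 returns (0, 1)
    H1 returns [11, (0, 1)]
    H2 returns [11, (0, 1)]
    H3 returns [[11, (0, 1)]]
  branch[1] choose=1:
    H0 returns (0, 1)
    H1 returns [11, (0, 1)]
    H2 returns [11, (0, 1)]
    H3 returns [[11, (0, 1)]]
  branch[2] choose=3:
    H0 returns (0, 1)
    H1 returns [11, (0, 1)]
    H2 returns [11, (0, 1)]
    H3 returns [[11, (0, 1)]]
= [[11, (0, 1)], [11, (0, 1)], [11, (0, 1)]]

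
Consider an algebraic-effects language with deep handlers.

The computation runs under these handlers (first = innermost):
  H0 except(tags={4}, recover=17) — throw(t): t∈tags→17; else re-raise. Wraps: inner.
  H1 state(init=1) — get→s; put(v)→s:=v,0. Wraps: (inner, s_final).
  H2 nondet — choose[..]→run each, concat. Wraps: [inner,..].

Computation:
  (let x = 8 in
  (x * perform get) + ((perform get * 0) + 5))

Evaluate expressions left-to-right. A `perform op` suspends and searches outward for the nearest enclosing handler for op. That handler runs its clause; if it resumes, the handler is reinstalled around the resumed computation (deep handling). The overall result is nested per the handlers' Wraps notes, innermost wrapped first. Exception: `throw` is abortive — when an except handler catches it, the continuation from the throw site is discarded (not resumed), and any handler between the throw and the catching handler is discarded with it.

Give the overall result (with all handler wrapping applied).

Step-by-step:
get @ H1 ⇒ 1
get @ H1 ⇒ 1
H0 returns 13
H1 returns (13, 1)
H2 returns [(13, 1)]
= [(13, 1)]

Answer: [(13, 1)]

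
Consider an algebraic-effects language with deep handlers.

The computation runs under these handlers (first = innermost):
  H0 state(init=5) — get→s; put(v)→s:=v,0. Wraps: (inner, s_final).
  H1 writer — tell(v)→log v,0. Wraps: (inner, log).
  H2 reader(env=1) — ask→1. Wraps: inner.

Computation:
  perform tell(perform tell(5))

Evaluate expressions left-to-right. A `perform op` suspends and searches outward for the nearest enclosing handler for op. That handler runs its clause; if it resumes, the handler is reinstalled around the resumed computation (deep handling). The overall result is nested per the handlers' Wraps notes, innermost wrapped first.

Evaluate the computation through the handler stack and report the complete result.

Answer: ((0, 5), (5, 0))

Evaluation trace:
tell(5) @ H1 ⇒ log+=5
tell(0) @ H1 ⇒ log+=0
H0 returns (0, 5)
H1 returns ((0, 5), (5, 0))
H2 returns ((0, 5), (5, 0))
= ((0, 5), (5, 0))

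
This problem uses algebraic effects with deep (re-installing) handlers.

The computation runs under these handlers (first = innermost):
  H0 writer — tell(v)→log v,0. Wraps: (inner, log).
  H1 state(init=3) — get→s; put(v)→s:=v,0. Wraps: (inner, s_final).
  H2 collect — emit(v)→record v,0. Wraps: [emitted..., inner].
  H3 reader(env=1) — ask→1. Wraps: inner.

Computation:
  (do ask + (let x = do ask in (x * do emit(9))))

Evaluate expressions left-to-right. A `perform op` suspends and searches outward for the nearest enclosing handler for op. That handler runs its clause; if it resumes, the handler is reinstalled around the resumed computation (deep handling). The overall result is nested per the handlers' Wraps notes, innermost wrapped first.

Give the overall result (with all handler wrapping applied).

Answer: [9, ((1, ()), 3)]

Step-by-step:
ask @ H3 ⇒ 1
ask @ H3 ⇒ 1
emit(9) @ H2 ⇒ out+=9
H0 returns (1, ())
H1 returns ((1, ()), 3)
H2 returns [9, ((1, ()), 3)]
H3 returns [9, ((1, ()), 3)]
= [9, ((1, ()), 3)]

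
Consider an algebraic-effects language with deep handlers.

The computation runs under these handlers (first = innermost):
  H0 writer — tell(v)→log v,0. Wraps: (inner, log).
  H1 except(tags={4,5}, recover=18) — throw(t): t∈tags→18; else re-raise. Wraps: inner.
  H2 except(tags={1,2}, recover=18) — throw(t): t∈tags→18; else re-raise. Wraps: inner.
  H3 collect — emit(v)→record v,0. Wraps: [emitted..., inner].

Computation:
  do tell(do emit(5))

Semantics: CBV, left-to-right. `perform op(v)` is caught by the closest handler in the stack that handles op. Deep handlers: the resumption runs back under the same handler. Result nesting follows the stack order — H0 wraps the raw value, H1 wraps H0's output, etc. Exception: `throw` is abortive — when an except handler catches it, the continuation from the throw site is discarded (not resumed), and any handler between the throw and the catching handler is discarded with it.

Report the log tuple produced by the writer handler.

Working:
emit(5) @ H3 ⇒ out+=5
tell(0) @ H0 ⇒ log+=0
H0 returns (0, (0))
H1 returns (0, (0))
H2 returns (0, (0))
H3 returns [5, (0, (0))]
= [5, (0, (0))]

Answer: (0)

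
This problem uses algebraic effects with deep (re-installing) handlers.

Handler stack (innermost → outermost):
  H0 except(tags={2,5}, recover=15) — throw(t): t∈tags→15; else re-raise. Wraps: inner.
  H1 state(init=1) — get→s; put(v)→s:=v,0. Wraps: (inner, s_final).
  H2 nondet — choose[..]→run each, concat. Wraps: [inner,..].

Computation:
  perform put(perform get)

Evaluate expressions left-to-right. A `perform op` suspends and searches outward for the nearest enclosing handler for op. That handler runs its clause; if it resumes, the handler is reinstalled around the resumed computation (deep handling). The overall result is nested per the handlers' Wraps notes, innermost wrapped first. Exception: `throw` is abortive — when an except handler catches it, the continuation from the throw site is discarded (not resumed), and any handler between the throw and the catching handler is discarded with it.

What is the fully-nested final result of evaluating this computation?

Step-by-step:
get @ H1 ⇒ 1
put(1) @ H1 ⇒ s:=1
H0 returns 0
H1 returns (0, 1)
H2 returns [(0, 1)]
= [(0, 1)]

Answer: [(0, 1)]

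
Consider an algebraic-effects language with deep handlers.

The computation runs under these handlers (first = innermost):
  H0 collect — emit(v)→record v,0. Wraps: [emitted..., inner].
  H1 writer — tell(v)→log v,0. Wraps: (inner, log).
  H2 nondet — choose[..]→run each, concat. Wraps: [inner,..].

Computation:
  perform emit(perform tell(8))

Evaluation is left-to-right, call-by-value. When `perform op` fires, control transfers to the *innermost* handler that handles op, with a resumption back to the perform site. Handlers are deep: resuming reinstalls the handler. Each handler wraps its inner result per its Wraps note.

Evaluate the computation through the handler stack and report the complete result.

Working:
tell(8) @ H1 ⇒ log+=8
emit(0) @ H0 ⇒ out+=0
H0 returns [0, 0]
H1 returns ([0, 0], (8))
H2 returns [([0, 0], (8))]
= [([0, 0], (8))]

Answer: [([0, 0], (8))]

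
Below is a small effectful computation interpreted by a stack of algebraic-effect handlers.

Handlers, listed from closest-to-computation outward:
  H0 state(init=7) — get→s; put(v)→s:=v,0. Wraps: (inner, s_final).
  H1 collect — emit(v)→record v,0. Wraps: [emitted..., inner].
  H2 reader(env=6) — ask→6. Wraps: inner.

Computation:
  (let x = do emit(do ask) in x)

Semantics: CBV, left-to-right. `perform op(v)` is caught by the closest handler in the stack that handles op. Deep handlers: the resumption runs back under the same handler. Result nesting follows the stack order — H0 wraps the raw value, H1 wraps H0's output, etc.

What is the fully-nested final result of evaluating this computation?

Answer: [6, (0, 7)]

Working:
ask @ H2 ⇒ 6
emit(6) @ H1 ⇒ out+=6
H0 returns (0, 7)
H1 returns [6, (0, 7)]
H2 returns [6, (0, 7)]
= [6, (0, 7)]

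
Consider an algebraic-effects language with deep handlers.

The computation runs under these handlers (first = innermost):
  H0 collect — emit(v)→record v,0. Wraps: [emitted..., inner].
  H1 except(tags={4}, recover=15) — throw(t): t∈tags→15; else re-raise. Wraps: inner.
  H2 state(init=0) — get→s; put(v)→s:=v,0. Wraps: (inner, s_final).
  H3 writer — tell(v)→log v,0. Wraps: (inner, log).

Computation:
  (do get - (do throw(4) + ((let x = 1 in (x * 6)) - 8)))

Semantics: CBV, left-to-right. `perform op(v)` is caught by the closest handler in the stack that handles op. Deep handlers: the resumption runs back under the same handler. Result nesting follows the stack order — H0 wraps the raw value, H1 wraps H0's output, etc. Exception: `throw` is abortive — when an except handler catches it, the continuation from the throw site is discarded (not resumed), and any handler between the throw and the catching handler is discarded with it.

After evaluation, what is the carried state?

Working:
get @ H2 ⇒ 0
throw(4) @ H1 caught ⇒ 15
H2 returns (15, 0)
H3 returns ((15, 0), ())
= ((15, 0), ())

Answer: 0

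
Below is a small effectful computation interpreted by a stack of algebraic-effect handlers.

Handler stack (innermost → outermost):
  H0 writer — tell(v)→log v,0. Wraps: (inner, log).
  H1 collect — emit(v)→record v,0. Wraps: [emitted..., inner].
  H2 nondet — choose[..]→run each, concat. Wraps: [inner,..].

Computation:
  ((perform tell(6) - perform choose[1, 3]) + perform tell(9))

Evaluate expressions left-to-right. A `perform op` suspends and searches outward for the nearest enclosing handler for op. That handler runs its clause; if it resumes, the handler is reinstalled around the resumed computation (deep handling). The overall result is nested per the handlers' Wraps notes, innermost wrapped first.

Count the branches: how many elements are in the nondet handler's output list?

Evaluation trace:
tell(6) @ H0 ⇒ log+=6
choose[1, 3] @ H2
  branch[0] choose=1:
    tell(9) @ H0 ⇒ log+=9
    H0 returns (-1, (6, 9))
    H1 returns [(-1, (6, 9))]
    H2 returns [[(-1, (6, 9))]]
  branch[1] choose=3:
    tell(9) @ H0 ⇒ log+=9
    H0 returns (-3, (6, 9))
    H1 returns [(-3, (6, 9))]
    H2 returns [[(-3, (6, 9))]]
= [[(-1, (6, 9))], [(-3, (6, 9))]]

Answer: 2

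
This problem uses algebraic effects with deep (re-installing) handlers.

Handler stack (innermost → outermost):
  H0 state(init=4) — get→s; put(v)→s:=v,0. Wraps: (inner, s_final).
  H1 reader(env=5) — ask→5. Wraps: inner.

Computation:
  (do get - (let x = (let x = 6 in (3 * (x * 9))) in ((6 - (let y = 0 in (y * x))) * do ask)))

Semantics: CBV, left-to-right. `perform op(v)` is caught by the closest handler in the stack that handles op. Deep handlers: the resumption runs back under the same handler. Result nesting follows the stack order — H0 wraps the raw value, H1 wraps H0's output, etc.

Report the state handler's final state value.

Working:
get @ H0 ⇒ 4
ask @ H1 ⇒ 5
H0 returns (-26, 4)
H1 returns (-26, 4)
= (-26, 4)

Answer: 4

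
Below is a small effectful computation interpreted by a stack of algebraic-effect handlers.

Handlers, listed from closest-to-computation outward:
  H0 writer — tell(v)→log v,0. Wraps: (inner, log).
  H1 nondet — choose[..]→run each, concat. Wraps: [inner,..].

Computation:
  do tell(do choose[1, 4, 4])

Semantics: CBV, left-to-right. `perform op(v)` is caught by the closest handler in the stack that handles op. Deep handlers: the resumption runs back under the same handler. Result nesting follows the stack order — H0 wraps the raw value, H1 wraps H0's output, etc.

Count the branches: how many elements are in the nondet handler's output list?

Step-by-step:
choose[1, 4, 4] @ H1
  branch[0] choose=1:
    tell(1) @ H0 ⇒ log+=1
    H0 returns (0, (1))
    H1 returns [(0, (1))]
  branch[1] choose=4:
    tell(4) @ H0 ⇒ log+=4
    H0 returns (0, (4))
    H1 returns [(0, (4))]
  branch[2] choose=4:
    tell(4) @ H0 ⇒ log+=4
    H0 returns (0, (4))
    H1 returns [(0, (4))]
= [(0, (1)), (0, (4)), (0, (4))]

Answer: 3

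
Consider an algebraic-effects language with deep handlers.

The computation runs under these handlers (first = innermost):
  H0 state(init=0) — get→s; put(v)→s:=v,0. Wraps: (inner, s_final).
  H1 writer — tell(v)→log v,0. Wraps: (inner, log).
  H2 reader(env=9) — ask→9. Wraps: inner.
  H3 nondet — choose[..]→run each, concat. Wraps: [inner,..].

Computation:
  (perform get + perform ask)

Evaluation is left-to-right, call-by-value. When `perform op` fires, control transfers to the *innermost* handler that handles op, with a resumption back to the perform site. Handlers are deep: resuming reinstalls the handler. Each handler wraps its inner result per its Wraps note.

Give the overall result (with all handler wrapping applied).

Working:
get @ H0 ⇒ 0
ask @ H2 ⇒ 9
H0 returns (9, 0)
H1 returns ((9, 0), ())
H2 returns ((9, 0), ())
H3 returns [((9, 0), ())]
= [((9, 0), ())]

Answer: [((9, 0), ())]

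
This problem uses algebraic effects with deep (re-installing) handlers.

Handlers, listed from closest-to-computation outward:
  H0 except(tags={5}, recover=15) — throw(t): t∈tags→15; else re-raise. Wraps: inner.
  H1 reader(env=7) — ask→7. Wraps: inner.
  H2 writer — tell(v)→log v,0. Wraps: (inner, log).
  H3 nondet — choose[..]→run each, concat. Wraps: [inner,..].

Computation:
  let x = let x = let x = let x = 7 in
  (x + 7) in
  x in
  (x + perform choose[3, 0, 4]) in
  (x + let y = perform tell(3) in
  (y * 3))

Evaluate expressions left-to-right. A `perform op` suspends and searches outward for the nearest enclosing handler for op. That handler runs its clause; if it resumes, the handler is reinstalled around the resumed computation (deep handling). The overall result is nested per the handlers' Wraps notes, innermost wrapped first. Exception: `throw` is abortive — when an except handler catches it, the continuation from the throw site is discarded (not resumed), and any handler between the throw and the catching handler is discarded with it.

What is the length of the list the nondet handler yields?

Answer: 3

Working:
choose[3, 0, 4] @ H3
  branch[0] choose=3:
    tell(3) @ H2 ⇒ log+=3
    H0 returns 17
    H1 returns 17
    H2 returns (17, (3))
    H3 returns [(17, (3))]
  branch[1] choose=0:
    tell(3) @ H2 ⇒ log+=3
    H0 returns 14
    H1 returns 14
    H2 returns (14, (3))
    H3 returns [(14, (3))]
  branch[2] choose=4:
    tell(3) @ H2 ⇒ log+=3
    H0 returns 18
    H1 returns 18
    H2 returns (18, (3))
    H3 returns [(18, (3))]
= [(17, (3)), (14, (3)), (18, (3))]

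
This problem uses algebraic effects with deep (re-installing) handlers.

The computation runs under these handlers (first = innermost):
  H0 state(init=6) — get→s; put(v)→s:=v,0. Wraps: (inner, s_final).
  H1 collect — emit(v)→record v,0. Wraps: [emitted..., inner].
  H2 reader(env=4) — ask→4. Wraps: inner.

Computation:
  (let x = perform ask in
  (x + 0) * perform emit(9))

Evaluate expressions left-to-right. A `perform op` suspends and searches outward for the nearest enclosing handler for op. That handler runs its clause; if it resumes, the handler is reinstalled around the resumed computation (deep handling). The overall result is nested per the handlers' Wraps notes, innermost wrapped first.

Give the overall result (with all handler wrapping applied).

Answer: [9, (0, 6)]

Working:
ask @ H2 ⇒ 4
emit(9) @ H1 ⇒ out+=9
H0 returns (0, 6)
H1 returns [9, (0, 6)]
H2 returns [9, (0, 6)]
= [9, (0, 6)]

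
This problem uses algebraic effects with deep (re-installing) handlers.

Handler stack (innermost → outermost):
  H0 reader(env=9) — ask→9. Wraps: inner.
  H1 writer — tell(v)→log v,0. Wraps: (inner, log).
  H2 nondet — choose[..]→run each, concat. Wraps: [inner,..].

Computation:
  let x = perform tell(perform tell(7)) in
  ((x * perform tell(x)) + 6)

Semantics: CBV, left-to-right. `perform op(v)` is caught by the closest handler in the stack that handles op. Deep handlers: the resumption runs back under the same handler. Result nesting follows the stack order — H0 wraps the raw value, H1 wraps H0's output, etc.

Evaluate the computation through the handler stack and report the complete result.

Step-by-step:
tell(7) @ H1 ⇒ log+=7
tell(0) @ H1 ⇒ log+=0
tell(0) @ H1 ⇒ log+=0
H0 returns 6
H1 returns (6, (7, 0, 0))
H2 returns [(6, (7, 0, 0))]
= [(6, (7, 0, 0))]

Answer: [(6, (7, 0, 0))]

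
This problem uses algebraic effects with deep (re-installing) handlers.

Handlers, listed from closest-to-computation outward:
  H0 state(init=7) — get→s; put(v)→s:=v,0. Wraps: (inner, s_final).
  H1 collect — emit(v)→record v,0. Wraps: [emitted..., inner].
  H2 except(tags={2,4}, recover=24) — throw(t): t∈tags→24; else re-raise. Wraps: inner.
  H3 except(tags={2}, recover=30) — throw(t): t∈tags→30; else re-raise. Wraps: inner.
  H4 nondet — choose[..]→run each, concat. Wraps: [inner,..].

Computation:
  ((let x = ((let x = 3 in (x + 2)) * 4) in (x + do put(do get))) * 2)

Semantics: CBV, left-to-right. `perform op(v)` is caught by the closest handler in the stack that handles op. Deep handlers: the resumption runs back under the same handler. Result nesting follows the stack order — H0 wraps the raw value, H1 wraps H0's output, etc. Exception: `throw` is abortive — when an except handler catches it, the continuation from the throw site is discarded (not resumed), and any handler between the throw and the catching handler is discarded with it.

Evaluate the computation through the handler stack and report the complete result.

Answer: [[(40, 7)]]

Evaluation trace:
get @ H0 ⇒ 7
put(7) @ H0 ⇒ s:=7
H0 returns (40, 7)
H1 returns [(40, 7)]
H2 returns [(40, 7)]
H3 returns [(40, 7)]
H4 returns [[(40, 7)]]
= [[(40, 7)]]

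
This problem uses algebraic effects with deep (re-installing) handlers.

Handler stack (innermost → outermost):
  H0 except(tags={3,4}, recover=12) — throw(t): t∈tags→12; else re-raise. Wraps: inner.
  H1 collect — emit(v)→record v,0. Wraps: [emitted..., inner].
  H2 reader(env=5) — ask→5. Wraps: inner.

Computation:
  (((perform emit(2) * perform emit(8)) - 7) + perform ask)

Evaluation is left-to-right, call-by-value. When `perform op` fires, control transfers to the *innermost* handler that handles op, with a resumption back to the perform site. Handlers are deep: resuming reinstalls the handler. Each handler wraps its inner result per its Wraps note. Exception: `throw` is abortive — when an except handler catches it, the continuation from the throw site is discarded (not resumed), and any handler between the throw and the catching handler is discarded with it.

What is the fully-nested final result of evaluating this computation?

Answer: [2, 8, -2]

Working:
emit(2) @ H1 ⇒ out+=2
emit(8) @ H1 ⇒ out+=8
ask @ H2 ⇒ 5
H0 returns -2
H1 returns [2, 8, -2]
H2 returns [2, 8, -2]
= [2, 8, -2]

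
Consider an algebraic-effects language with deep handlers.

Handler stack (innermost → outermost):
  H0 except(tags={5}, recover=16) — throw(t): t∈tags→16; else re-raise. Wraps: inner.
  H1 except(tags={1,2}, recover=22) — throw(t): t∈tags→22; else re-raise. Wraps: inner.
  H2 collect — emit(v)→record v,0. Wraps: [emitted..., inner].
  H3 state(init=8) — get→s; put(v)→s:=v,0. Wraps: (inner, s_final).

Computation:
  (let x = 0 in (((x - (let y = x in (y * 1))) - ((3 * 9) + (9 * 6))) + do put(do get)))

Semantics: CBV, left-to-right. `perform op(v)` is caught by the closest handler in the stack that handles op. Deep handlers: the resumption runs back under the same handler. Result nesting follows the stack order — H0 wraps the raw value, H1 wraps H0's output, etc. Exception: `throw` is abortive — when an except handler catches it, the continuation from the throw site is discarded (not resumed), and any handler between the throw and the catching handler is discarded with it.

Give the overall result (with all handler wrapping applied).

Working:
get @ H3 ⇒ 8
put(8) @ H3 ⇒ s:=8
H0 returns -81
H1 returns -81
H2 returns [-81]
H3 returns ([-81], 8)
= ([-81], 8)

Answer: ([-81], 8)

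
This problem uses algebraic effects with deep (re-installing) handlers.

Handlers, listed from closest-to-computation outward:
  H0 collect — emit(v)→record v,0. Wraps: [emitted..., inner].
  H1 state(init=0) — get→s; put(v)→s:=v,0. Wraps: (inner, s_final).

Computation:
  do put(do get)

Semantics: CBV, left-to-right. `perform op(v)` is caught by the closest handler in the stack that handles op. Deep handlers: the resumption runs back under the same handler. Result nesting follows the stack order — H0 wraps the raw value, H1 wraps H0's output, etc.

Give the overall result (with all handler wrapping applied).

Step-by-step:
get @ H1 ⇒ 0
put(0) @ H1 ⇒ s:=0
H0 returns [0]
H1 returns ([0], 0)
= ([0], 0)

Answer: ([0], 0)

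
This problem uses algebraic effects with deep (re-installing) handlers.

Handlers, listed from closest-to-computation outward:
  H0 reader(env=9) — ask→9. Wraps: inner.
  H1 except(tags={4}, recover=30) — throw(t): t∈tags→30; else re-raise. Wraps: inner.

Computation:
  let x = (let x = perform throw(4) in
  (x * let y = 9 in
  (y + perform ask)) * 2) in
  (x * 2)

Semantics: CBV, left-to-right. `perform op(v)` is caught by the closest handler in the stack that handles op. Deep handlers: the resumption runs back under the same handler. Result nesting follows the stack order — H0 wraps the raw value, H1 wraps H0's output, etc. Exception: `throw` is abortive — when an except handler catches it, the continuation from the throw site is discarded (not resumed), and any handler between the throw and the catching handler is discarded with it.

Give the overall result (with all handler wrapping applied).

Answer: 30

Evaluation trace:
throw(4) @ H1 caught ⇒ 30
= 30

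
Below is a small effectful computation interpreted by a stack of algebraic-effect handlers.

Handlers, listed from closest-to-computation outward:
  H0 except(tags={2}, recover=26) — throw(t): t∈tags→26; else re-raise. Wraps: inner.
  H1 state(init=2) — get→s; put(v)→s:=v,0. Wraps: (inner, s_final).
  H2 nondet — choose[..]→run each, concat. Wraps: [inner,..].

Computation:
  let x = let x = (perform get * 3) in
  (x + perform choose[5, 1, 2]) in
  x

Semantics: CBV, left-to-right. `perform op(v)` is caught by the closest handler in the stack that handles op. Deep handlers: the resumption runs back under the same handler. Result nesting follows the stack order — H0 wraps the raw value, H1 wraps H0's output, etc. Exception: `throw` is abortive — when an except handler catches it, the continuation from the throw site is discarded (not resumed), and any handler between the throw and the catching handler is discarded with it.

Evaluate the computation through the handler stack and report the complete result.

Working:
get @ H1 ⇒ 2
choose[5, 1, 2] @ H2
  branch[0] choose=5:
    H0 returns 11
    H1 returns (11, 2)
    H2 returns [(11, 2)]
  branch[1] choose=1:
    H0 returns 7
    H1 returns (7, 2)
    H2 returns [(7, 2)]
  branch[2] choose=2:
    H0 returns 8
    H1 returns (8, 2)
    H2 returns [(8, 2)]
= [(11, 2), (7, 2), (8, 2)]

Answer: [(11, 2), (7, 2), (8, 2)]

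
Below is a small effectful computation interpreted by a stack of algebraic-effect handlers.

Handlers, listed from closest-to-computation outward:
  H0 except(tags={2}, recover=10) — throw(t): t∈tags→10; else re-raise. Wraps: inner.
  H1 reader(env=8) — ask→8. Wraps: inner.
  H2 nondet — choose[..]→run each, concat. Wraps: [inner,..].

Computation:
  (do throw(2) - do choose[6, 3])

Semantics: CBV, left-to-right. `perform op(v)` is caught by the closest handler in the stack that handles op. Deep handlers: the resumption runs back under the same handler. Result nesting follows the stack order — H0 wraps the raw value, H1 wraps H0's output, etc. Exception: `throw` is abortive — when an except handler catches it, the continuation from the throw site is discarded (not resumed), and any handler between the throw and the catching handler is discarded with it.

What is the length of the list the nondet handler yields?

Answer: 1

Step-by-step:
throw(2) @ H0 caught ⇒ 10
H1 returns 10
H2 returns [10]
= [10]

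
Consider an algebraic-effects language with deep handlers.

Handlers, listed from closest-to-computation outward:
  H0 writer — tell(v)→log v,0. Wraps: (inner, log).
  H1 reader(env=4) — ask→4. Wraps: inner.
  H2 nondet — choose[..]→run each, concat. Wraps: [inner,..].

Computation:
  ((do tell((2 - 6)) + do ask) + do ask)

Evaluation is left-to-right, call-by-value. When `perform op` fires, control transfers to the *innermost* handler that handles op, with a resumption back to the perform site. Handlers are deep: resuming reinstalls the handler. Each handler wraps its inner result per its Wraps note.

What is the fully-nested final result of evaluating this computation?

Answer: [(8, (-4))]

Step-by-step:
tell(-4) @ H0 ⇒ log+=-4
ask @ H1 ⇒ 4
ask @ H1 ⇒ 4
H0 returns (8, (-4))
H1 returns (8, (-4))
H2 returns [(8, (-4))]
= [(8, (-4))]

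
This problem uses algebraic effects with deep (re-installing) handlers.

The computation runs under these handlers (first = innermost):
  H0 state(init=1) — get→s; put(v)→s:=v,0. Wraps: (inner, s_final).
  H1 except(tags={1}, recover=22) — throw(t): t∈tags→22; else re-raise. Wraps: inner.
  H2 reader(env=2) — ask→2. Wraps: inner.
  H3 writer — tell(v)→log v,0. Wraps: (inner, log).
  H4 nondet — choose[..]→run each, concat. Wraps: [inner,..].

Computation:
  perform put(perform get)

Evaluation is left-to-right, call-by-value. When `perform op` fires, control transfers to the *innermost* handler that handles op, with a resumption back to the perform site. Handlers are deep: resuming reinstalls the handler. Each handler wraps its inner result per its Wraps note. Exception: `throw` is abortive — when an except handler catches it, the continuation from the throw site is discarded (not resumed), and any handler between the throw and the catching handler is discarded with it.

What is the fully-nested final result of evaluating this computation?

Evaluation trace:
get @ H0 ⇒ 1
put(1) @ H0 ⇒ s:=1
H0 returns (0, 1)
H1 returns (0, 1)
H2 returns (0, 1)
H3 returns ((0, 1), ())
H4 returns [((0, 1), ())]
= [((0, 1), ())]

Answer: [((0, 1), ())]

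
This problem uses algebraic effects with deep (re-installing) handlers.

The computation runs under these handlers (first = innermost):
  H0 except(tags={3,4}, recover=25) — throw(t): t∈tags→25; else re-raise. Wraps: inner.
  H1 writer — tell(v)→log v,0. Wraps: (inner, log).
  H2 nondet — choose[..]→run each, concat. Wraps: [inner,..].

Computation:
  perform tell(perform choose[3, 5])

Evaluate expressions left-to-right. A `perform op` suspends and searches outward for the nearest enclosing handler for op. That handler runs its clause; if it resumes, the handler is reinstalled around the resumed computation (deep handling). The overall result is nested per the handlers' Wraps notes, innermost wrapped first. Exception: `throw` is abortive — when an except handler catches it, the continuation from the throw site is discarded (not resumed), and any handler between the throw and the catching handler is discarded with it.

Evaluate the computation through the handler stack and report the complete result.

Working:
choose[3, 5] @ H2
  branch[0] choose=3:
    tell(3) @ H1 ⇒ log+=3
    H0 returns 0
    H1 returns (0, (3))
    H2 returns [(0, (3))]
  branch[1] choose=5:
    tell(5) @ H1 ⇒ log+=5
    H0 returns 0
    H1 returns (0, (5))
    H2 returns [(0, (5))]
= [(0, (3)), (0, (5))]

Answer: [(0, (3)), (0, (5))]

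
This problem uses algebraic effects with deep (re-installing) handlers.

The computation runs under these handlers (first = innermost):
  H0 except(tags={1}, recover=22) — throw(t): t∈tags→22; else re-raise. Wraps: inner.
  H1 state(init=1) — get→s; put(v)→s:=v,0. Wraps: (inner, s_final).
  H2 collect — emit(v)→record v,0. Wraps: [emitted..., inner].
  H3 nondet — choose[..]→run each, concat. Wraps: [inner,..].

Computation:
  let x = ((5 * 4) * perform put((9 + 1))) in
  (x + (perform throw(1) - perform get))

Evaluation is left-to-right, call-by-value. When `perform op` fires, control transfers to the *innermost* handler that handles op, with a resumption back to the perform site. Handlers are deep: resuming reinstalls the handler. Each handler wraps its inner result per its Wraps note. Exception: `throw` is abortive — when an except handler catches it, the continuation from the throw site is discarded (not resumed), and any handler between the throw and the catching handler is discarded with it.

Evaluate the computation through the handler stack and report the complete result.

Evaluation trace:
put(10) @ H1 ⇒ s:=10
throw(1) @ H0 caught ⇒ 22
H1 returns (22, 10)
H2 returns [(22, 10)]
H3 returns [[(22, 10)]]
= [[(22, 10)]]

Answer: [[(22, 10)]]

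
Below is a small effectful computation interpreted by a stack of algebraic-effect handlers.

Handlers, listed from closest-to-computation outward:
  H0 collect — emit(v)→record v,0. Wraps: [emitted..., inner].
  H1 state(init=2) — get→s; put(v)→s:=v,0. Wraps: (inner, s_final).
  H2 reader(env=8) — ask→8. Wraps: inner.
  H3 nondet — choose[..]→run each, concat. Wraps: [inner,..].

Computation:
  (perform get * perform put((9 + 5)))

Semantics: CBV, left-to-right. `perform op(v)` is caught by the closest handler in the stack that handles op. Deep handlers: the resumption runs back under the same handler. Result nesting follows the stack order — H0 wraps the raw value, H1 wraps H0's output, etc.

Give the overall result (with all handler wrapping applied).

Answer: [([0], 14)]

Working:
get @ H1 ⇒ 2
put(14) @ H1 ⇒ s:=14
H0 returns [0]
H1 returns ([0], 14)
H2 returns ([0], 14)
H3 returns [([0], 14)]
= [([0], 14)]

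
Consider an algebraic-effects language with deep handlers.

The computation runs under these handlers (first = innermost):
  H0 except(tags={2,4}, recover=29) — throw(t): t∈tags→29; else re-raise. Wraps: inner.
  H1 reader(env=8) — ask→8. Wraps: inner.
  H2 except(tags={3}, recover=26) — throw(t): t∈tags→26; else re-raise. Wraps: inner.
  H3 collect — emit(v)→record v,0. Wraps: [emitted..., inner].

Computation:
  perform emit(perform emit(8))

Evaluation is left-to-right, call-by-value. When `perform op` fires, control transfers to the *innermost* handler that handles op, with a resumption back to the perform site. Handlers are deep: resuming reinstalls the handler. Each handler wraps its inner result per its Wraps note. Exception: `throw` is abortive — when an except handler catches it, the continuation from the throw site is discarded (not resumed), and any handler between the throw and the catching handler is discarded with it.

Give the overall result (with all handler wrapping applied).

Working:
emit(8) @ H3 ⇒ out+=8
emit(0) @ H3 ⇒ out+=0
H0 returns 0
H1 returns 0
H2 returns 0
H3 returns [8, 0, 0]
= [8, 0, 0]

Answer: [8, 0, 0]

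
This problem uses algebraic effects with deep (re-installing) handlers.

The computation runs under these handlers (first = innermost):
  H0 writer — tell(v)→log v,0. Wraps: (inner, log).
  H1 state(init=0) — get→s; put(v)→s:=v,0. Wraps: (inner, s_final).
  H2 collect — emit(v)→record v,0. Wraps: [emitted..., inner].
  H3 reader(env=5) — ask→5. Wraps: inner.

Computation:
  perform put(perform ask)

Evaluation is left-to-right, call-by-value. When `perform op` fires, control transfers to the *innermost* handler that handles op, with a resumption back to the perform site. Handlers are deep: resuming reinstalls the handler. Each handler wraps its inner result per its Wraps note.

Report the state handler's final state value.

Working:
ask @ H3 ⇒ 5
put(5) @ H1 ⇒ s:=5
H0 returns (0, ())
H1 returns ((0, ()), 5)
H2 returns [((0, ()), 5)]
H3 returns [((0, ()), 5)]
= [((0, ()), 5)]

Answer: 5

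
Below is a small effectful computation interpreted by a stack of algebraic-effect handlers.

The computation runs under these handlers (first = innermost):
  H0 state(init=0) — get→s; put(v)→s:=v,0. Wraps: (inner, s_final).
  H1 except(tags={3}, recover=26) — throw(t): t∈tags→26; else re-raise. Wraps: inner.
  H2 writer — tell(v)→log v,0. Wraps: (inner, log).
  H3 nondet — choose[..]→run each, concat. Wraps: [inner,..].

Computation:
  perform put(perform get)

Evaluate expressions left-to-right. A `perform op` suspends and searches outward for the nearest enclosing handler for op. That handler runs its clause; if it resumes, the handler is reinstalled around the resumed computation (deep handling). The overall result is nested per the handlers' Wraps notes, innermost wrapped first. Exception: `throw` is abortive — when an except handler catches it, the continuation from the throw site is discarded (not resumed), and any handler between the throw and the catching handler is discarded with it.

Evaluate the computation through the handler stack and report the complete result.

Answer: [((0, 0), ())]

Evaluation trace:
get @ H0 ⇒ 0
put(0) @ H0 ⇒ s:=0
H0 returns (0, 0)
H1 returns (0, 0)
H2 returns ((0, 0), ())
H3 returns [((0, 0), ())]
= [((0, 0), ())]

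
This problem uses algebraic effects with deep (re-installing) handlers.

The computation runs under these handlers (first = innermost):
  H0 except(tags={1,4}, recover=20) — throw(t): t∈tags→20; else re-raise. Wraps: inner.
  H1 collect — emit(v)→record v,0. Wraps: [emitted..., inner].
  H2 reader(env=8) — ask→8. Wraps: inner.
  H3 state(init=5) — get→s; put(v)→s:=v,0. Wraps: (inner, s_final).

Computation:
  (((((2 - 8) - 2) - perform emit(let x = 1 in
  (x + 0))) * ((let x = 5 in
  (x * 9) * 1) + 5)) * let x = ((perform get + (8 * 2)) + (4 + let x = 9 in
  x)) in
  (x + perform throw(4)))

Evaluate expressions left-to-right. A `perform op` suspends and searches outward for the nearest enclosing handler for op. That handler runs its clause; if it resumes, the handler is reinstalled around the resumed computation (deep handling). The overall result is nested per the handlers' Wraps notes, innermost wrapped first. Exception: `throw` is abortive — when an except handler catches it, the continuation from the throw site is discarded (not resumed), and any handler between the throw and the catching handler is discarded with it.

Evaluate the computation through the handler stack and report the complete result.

Working:
emit(1) @ H1 ⇒ out+=1
get @ H3 ⇒ 5
throw(4) @ H0 caught ⇒ 20
H1 returns [1, 20]
H2 returns [1, 20]
H3 returns ([1, 20], 5)
= ([1, 20], 5)

Answer: ([1, 20], 5)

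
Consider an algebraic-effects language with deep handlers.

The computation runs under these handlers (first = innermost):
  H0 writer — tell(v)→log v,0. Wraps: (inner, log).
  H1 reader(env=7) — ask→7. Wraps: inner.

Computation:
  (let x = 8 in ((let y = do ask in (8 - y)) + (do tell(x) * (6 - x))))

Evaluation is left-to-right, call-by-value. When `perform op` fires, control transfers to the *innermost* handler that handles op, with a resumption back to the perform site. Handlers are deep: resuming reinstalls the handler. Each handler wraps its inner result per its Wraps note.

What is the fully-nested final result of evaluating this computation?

Answer: (1, (8))

Evaluation trace:
ask @ H1 ⇒ 7
tell(8) @ H0 ⇒ log+=8
H0 returns (1, (8))
H1 returns (1, (8))
= (1, (8))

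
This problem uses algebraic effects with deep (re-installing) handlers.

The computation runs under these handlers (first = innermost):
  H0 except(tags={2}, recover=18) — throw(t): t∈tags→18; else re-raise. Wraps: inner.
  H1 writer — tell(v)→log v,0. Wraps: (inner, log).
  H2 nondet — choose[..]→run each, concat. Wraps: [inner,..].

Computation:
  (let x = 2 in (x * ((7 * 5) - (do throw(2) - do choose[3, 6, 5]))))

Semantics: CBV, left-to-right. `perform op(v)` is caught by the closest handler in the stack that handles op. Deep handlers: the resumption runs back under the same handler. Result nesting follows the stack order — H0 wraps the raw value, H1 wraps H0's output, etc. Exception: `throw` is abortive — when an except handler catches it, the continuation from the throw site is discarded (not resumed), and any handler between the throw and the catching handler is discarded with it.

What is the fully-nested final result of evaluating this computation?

Answer: [(18, ())]

Step-by-step:
throw(2) @ H0 caught ⇒ 18
H1 returns (18, ())
H2 returns [(18, ())]
= [(18, ())]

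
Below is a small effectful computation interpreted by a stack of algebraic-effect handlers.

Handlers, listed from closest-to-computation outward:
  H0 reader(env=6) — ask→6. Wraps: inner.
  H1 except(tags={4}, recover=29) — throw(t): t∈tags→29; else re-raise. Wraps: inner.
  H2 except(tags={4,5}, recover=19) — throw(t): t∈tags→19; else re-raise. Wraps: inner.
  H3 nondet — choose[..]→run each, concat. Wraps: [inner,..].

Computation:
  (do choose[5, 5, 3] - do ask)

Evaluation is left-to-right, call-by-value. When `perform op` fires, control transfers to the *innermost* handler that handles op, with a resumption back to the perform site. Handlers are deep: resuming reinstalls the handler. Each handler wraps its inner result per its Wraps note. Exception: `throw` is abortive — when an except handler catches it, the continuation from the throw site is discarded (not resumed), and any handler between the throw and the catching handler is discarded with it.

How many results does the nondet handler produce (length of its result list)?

Answer: 3

Evaluation trace:
choose[5, 5, 3] @ H3
  branch[0] choose=5:
    ask @ H0 ⇒ 6
    H0 returns -1
    H1 returns -1
    H2 returns -1
    H3 returns [-1]
  branch[1] choose=5:
    ask @ H0 ⇒ 6
    H0 returns -1
    H1 returns -1
    H2 returns -1
    H3 returns [-1]
  branch[2] choose=3:
    ask @ H0 ⇒ 6
    H0 returns -3
    H1 returns -3
    H2 returns -3
    H3 returns [-3]
= [-1, -1, -3]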